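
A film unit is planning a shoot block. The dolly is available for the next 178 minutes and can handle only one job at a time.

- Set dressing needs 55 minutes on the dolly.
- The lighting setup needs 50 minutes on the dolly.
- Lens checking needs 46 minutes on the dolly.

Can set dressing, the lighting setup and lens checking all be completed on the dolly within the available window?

Running back to back, the jobs need 55 + 50 + 46 = 151 minutes on the dolly.
Since 151 ≤ 178, they fit within the window.

Yes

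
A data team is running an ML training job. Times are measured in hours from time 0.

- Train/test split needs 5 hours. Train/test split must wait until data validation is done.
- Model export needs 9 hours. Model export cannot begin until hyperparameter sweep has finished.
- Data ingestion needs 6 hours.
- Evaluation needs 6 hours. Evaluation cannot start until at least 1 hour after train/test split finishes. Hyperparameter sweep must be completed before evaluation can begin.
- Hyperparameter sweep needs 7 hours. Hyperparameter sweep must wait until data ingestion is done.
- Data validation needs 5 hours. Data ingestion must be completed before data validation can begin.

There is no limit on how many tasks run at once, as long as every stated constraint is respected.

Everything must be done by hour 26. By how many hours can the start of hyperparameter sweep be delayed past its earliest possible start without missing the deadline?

4

Nothing blocks data ingestion, so it runs from hour 0 to hour 6.
Hyperparameter sweep cannot begin until data ingestion (finishes hour 6). It runs from hour 6 to 6 + 7 = hour 13.

Working backward from the deadline:
Evaluation has no dependents, so it just needs to finish by hour 26. Starting by 26 − 6 = hour 20 achieves that.
To finish by hour 26, model export (duration 9) must start no later than hour 17.
For hyperparameter sweep: evaluation (must start by hour 20); model export (must start by hour 17). The most restrictive is hour 17; with a 7-hour duration, hyperparameter sweep must start by hour 10.
So hyperparameter sweep can start as early as hour 6 and as late as hour 10, giving 10 − 6 = 4 hours of slack.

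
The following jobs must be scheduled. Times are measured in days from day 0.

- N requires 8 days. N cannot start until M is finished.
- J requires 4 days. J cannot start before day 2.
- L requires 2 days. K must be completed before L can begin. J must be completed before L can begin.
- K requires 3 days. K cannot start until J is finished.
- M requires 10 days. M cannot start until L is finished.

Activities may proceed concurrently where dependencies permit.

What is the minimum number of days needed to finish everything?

29

After its own release at day 2, J can start at day 2 and finishes at day 6.
After J (finishes day 6), K can start at day 6 and finishes at day 9.
L has to wait for K (finishes day 9); J (finishes day 6). The latest of these is day 9, so L runs day 9 to 9 + 2 = day 11.
M cannot begin until L (finishes day 11). It runs from day 11 to 11 + 10 = day 21.
N cannot begin until M (finishes day 21). It runs from day 21 to 21 + 8 = day 29.
All tasks are finished once the last one completes. Finish times: J at 6, K at 9, L at 11, M at 21, N at 29. The latest is day 29.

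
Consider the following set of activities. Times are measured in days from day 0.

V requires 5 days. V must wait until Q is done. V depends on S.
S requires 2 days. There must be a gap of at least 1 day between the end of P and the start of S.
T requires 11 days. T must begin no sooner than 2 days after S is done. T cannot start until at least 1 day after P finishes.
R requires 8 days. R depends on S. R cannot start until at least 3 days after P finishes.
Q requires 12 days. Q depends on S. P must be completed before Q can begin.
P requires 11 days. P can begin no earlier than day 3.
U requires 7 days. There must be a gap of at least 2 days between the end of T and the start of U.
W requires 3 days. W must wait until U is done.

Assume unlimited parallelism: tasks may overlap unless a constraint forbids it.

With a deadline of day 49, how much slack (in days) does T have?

P waits on its own release at day 3, so it starts at day 3 and finishes at 3 + 11 = day 14.
After P (finishes day 14, plus 1-day gap → day 15), S can start at day 15 and finishes at day 17.
T has to wait for S (finishes day 17, plus 2-day gap → day 19); P (finishes day 14, plus 1-day gap → day 15). The latest of these is day 19, so T runs day 19 to 19 + 11 = day 30.

Working backward from the deadline:
W has no dependents, so it just needs to finish by day 49. Starting by 49 − 3 = day 46 achieves that.
U has to be done before W (must start by day 46). That means finishing by day 46, i.e. starting by 46 − 7 = day 39.
Since U (must start by day 39, minus 2-day gap → day 37) depends on it, T must finish by day 37. Backing off its 11-day duration gives a latest start of day 26.
So T can start as early as day 19 and as late as day 26, giving 26 − 19 = 7 days of slack.

7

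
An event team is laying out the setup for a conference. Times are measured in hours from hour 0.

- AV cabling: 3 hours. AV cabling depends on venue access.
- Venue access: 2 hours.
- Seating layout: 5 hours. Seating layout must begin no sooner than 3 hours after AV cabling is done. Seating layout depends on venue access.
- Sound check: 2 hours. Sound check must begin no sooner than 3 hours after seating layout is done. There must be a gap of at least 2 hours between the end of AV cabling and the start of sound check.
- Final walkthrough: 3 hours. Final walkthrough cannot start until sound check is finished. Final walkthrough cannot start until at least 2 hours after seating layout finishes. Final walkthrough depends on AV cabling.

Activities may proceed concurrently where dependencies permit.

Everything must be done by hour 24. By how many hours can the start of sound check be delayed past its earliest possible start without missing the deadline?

3

Venue access can start immediately at hour 0; it finishes at hour 2.
After venue access (finishes hour 2), AV cabling can start at hour 2 and finishes at hour 5.
Seating layout has to wait for AV cabling (finishes hour 5, plus 3-hour gap → hour 8); venue access (finishes hour 2). The latest of these is hour 8, so seating layout runs hour 8 to 8 + 5 = hour 13.
Sound check has to wait for seating layout (finishes hour 13, plus 3-hour gap → hour 16); AV cabling (finishes hour 5, plus 2-hour gap → hour 7). The latest of these is hour 16, so sound check runs hour 16 to 16 + 2 = hour 18.

Working backward from the deadline:
Nothing follows final walkthrough; the deadline of hour 24 is its only limit. It must start by 24 − 3 = hour 21.
Sound check has to be done before final walkthrough (must start by hour 21). That means finishing by hour 21, i.e. starting by 21 − 2 = hour 19.
So sound check can start as early as hour 16 and as late as hour 19, giving 19 − 16 = 3 hours of slack.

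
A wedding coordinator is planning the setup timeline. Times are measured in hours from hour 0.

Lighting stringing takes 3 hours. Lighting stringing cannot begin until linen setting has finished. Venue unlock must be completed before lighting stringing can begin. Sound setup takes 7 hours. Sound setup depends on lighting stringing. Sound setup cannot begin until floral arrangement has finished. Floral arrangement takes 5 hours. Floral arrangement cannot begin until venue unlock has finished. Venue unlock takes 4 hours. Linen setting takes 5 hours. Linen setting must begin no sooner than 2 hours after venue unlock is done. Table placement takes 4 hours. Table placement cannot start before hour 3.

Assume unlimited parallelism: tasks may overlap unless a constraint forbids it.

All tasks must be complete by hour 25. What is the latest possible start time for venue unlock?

4

Nothing follows sound setup; the deadline of hour 25 is its only limit. It must start by 25 − 7 = hour 18.
Lighting stringing must finish before sound setup (must start by hour 18). With a 3-hour duration, lighting stringing must start by 18 − 3 = hour 15.
Linen setting feeds into lighting stringing (must start by hour 15); so linen setting must finish by hour 15 and therefore start by hour 10.
Floral arrangement must finish before sound setup (must start by hour 18). With a 5-hour duration, floral arrangement must start by 18 − 5 = hour 13.
For venue unlock: linen setting (must start by hour 10, minus 2-hour gap → hour 8); floral arrangement (must start by hour 13); lighting stringing (must start by hour 15). The most restrictive is hour 8; with a 4-hour duration, venue unlock must start by hour 4.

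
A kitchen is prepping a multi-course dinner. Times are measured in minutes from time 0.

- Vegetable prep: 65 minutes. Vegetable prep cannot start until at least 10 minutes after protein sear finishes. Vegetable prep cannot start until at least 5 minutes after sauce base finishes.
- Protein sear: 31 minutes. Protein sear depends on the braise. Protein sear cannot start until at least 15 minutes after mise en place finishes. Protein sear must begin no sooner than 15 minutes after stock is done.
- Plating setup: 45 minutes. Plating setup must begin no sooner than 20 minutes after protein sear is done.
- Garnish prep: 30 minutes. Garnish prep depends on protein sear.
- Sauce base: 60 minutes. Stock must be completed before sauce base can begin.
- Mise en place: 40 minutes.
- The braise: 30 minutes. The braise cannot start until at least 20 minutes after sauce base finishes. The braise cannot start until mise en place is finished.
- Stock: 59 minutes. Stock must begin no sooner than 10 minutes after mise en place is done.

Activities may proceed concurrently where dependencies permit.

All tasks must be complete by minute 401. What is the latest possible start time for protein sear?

Vegetable prep has no dependents, so it just needs to finish by minute 401. Starting by 401 − 65 = minute 336 achieves that.
Nothing follows plating setup; the deadline of minute 401 is its only limit. It must start by 401 − 45 = minute 356.
Garnish prep has no dependents, so it just needs to finish by minute 401. Starting by 401 − 30 = minute 371 achieves that.
For protein sear: vegetable prep (must start by minute 336, minus 10-minute gap → minute 326); plating setup (must start by minute 356, minus 20-minute gap → minute 336); garnish prep (must start by minute 371). The most restrictive is minute 326; with a 31-minute duration, protein sear must start by minute 295.

295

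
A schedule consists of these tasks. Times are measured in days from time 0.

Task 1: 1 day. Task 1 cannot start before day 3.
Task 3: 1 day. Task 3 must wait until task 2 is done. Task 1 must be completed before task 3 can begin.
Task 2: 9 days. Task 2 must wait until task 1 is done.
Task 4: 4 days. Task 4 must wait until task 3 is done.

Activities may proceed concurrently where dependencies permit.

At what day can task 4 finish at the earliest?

Task 1 waits on its own release at day 3, so it starts at day 3 and finishes at 3 + 1 = day 4.
Task 2 cannot begin until task 1 (finishes day 4). It runs from day 4 to 4 + 9 = day 13.
Task 3 has to wait for task 2 (finishes day 13); task 1 (finishes day 4). The latest of these is day 13, so task 3 runs day 13 to 13 + 1 = day 14.
Task 4 cannot begin until task 3 (finishes day 14). It runs from day 14 to 14 + 4 = day 18.

18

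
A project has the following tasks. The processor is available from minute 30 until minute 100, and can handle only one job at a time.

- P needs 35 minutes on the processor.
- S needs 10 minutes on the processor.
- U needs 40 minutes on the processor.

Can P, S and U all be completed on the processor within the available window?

The processor window is 100 − 30 = 70 minutes.
Running back to back, the jobs need 35 + 10 + 40 = 85 minutes on the processor.
Since 85 > 70, they cannot all fit.

No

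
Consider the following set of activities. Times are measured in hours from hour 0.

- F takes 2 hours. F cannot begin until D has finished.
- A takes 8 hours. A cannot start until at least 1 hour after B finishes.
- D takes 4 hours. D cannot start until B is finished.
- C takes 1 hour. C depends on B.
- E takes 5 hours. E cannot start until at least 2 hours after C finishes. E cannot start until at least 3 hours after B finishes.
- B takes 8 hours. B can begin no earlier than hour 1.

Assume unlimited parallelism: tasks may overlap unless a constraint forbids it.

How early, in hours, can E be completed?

B cannot begin until its own release at hour 1. It runs from hour 1 to 1 + 8 = hour 9.
C cannot begin until B (finishes hour 9). It runs from hour 9 to 9 + 1 = hour 10.
E cannot start until C (finishes hour 10, plus 2-hour gap → hour 12); B (finishes hour 9, plus 3-hour gap → hour 12). The controlling bound is hour 12, so E finishes at 12 + 5 = hour 17.

17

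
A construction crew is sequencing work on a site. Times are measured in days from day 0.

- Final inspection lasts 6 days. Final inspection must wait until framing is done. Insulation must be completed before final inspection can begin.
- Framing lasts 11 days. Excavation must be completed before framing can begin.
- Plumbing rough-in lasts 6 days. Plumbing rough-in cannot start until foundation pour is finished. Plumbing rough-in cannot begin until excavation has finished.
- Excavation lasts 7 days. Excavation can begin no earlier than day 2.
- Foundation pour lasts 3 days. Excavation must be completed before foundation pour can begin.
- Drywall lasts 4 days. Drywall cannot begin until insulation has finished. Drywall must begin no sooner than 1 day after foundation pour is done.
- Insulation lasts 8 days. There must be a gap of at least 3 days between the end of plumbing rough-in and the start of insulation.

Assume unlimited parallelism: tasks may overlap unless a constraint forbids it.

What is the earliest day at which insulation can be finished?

29

Excavation waits on its own release at day 2, so it starts at day 2 and finishes at 2 + 7 = day 9.
Foundation pour waits on excavation (finishes day 9), so it starts at day 9 and finishes at 9 + 3 = day 12.
For plumbing rough-in: foundation pour (finishes day 12); excavation (finishes day 9). Taking the maximum gives a start of day 12, and it finishes at 12 + 6 = day 18.
Insulation cannot begin until plumbing rough-in (finishes day 18, plus 3-day gap → day 21). It runs from day 21 to 21 + 8 = day 29.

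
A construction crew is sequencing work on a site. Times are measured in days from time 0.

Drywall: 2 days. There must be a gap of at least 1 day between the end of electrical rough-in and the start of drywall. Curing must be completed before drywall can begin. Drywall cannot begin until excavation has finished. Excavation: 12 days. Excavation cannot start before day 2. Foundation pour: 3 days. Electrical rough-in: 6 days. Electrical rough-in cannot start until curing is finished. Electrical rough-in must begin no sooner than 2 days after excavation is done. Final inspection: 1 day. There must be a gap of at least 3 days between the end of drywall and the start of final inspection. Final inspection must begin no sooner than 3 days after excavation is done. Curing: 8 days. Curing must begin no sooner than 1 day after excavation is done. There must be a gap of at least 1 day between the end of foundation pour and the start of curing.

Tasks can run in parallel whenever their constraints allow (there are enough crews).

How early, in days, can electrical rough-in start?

Nothing blocks foundation pour, so it runs from day 0 to day 3.
After its own release at day 2, excavation can start at day 2 and finishes at day 14.
Curing has to wait for excavation (finishes day 14, plus 1-day gap → day 15); foundation pour (finishes day 3, plus 1-day gap → day 4). The latest of these is day 15, so curing runs day 15 to 15 + 8 = day 23.
Electrical rough-in waits on curing (finishes day 23); excavation (finishes day 14, plus 2-day gap → day 16). The latest of these is day 23, which is the earliest electrical rough-in can start.

23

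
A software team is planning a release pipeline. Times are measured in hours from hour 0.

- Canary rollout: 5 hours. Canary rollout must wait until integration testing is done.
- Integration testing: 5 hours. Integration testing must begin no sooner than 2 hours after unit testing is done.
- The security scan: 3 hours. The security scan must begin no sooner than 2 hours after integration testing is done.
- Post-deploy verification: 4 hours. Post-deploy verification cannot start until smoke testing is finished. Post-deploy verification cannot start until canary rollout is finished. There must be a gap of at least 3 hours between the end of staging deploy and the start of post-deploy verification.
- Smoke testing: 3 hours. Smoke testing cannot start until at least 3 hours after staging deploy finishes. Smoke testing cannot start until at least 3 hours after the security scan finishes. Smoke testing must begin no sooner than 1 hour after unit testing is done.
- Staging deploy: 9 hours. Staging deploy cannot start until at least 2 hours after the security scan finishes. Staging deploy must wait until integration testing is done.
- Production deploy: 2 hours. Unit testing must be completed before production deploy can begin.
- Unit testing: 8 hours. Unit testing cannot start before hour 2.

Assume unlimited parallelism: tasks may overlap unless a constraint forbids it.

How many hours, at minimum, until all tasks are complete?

After its own release at hour 2, unit testing can start at hour 2 and finishes at hour 10.
Production deploy waits on unit testing (finishes hour 10), so it starts at hour 10 and finishes at 10 + 2 = hour 12.
After unit testing (finishes hour 10, plus 2-hour gap → hour 12), integration testing can start at hour 12 and finishes at hour 17.
Canary rollout waits on integration testing (finishes hour 17), so it starts at hour 17 and finishes at 17 + 5 = hour 22.
The security scan cannot begin until integration testing (finishes hour 17, plus 2-hour gap → hour 19). It runs from hour 19 to 19 + 3 = hour 22.
Staging deploy has to wait for the security scan (finishes hour 22, plus 2-hour gap → hour 24); integration testing (finishes hour 17). The latest of these is hour 24, so staging deploy runs hour 24 to 24 + 9 = hour 33.
For smoke testing: staging deploy (finishes hour 33, plus 3-hour gap → hour 36); the security scan (finishes hour 22, plus 3-hour gap → hour 25); unit testing (finishes hour 10, plus 1-hour gap → hour 11). Taking the maximum gives a start of hour 36, and it finishes at 36 + 3 = hour 39.
Post-deploy verification has to wait for smoke testing (finishes hour 39); canary rollout (finishes hour 22); staging deploy (finishes hour 33, plus 3-hour gap → hour 36). The latest of these is hour 39, so post-deploy verification runs hour 39 to 39 + 4 = hour 43.
All tasks are finished once the last one completes. Finish times: Unit testing at 10, Integration testing at 17, The security scan at 22, Staging deploy at 33, Smoke testing at 39, Canary rollout at 22, Production deploy at 12, Post-deploy verification at 43. The latest is hour 43.

43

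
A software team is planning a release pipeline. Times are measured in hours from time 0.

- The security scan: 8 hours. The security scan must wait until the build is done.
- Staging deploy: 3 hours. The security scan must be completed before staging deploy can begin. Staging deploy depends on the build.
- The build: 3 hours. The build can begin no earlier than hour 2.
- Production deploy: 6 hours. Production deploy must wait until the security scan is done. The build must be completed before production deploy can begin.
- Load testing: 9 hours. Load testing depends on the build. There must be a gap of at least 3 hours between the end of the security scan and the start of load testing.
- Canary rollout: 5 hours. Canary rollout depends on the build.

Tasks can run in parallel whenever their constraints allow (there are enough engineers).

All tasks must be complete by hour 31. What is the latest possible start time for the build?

Staging deploy has no dependents, so it just needs to finish by hour 31. Starting by 31 − 3 = hour 28 achieves that.
Load testing has no dependents, so it just needs to finish by hour 31. Starting by 31 − 9 = hour 22 achieves that.
Nothing follows production deploy; the deadline of hour 31 is its only limit. It must start by 31 − 6 = hour 25.
The security scan feeds staging deploy (must start by hour 28); load testing (must start by hour 22, minus 3-hour gap → hour 19); production deploy (must start by hour 25). Taking the minimum, the security scan must finish by hour 19 and start by 19 − 8 = hour 11.
Nothing follows canary rollout; the deadline of hour 31 is its only limit. It must start by 31 − 5 = hour 26.
For the build: the security scan (must start by hour 11); staging deploy (must start by hour 28); canary rollout (must start by hour 26); load testing (must start by hour 22); production deploy (must start by hour 25). The most restrictive is hour 11; with a 3-hour duration, the build must start by hour 8.

8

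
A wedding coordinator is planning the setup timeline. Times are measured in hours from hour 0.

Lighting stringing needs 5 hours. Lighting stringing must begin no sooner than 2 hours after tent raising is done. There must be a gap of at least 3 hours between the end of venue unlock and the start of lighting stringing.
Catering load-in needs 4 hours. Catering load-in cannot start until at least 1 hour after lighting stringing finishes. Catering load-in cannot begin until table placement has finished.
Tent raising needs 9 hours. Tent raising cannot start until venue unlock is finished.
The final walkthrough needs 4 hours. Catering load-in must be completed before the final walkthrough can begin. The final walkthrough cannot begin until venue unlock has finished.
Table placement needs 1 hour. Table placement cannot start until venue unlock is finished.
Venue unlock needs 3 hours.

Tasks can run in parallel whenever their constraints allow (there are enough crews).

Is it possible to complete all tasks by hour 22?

No

Nothing blocks venue unlock, so it runs from hour 0 to hour 3.
Table placement cannot begin until venue unlock (finishes hour 3). It runs from hour 3 to 3 + 1 = hour 4.
Tent raising cannot begin until venue unlock (finishes hour 3). It runs from hour 3 to 3 + 9 = hour 12.
For lighting stringing: tent raising (finishes hour 12, plus 2-hour gap → hour 14); venue unlock (finishes hour 3, plus 3-hour gap → hour 6). Taking the maximum gives a start of hour 14, and it finishes at 14 + 5 = hour 19.
Catering load-in has to wait for lighting stringing (finishes hour 19, plus 1-hour gap → hour 20); table placement (finishes hour 4). The latest of these is hour 20, so catering load-in runs hour 20 to 20 + 4 = hour 24.
The final walkthrough needs all of catering load-in (finishes hour 24); venue unlock (finishes hour 3). That puts its earliest start at hour 24; it finishes at 24 + 4 = hour 28.
The earliest everything can be done is hour 28, which is after the deadline of 22, so it is not possible.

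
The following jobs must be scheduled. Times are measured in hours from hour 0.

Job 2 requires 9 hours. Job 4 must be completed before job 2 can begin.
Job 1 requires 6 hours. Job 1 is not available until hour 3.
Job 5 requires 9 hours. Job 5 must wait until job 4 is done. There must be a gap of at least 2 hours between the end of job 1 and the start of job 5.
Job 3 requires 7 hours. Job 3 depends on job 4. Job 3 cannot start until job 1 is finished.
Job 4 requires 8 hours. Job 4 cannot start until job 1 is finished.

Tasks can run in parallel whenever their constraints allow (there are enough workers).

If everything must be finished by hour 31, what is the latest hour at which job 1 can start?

8

Job 2 has no dependents, so it just needs to finish by hour 31. Starting by 31 − 9 = hour 22 achieves that.
Nothing follows job 3; the deadline of hour 31 is its only limit. It must start by 31 − 7 = hour 24.
Job 5 has no dependents, so it just needs to finish by hour 31. Starting by 31 − 9 = hour 22 achieves that.
Job 4 has several dependents: job 2 (must start by hour 22); job 3 (must start by hour 24); job 5 (must start by hour 22). The earliest of those limits is hour 22, so job 4 must start by 22 − 8 = hour 14.
Job 1 feeds job 3 (must start by hour 24); job 4 (must start by hour 14); job 5 (must start by hour 22, minus 2-hour gap → hour 20). Taking the minimum, job 1 must finish by hour 14 and start by 14 − 6 = hour 8.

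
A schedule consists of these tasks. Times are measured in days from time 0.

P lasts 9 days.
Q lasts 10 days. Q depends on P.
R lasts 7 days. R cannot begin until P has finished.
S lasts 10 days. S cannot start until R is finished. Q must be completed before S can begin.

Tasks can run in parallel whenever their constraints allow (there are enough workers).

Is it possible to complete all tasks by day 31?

Yes

Nothing blocks P, so it runs from day 0 to day 9.
After P (finishes day 9), R can start at day 9 and finishes at day 16.
Q cannot begin until P (finishes day 9). It runs from day 9 to 9 + 10 = day 19.
S has to wait for R (finishes day 16); Q (finishes day 19). The latest of these is day 19, so S runs day 19 to 19 + 10 = day 29.
Every task is finished by day 29, which is no later than the deadline of 31, so the schedule is feasible.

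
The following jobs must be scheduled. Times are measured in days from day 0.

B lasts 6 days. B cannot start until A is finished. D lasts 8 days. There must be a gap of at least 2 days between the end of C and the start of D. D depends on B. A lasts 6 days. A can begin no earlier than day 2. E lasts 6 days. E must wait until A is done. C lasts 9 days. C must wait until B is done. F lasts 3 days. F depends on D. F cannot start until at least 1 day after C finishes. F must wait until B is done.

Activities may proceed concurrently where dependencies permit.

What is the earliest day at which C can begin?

A cannot begin until its own release at day 2. It runs from day 2 to 2 + 6 = day 8.
After A (finishes day 8), B can start at day 8 and finishes at day 14.
C waits on B (finishes day 14), so the earliest it can start is day 14.

14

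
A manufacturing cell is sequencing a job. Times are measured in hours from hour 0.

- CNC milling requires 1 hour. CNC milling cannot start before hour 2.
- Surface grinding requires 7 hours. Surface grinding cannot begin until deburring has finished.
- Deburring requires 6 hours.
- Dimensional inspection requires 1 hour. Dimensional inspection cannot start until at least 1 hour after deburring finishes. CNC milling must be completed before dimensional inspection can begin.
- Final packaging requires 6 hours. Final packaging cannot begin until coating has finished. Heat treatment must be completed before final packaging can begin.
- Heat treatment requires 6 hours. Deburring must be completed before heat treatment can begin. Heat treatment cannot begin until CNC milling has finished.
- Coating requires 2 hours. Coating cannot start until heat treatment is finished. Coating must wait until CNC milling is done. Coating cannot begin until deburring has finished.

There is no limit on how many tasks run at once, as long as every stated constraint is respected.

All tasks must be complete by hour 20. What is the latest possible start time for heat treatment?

6

Final packaging has no dependents, so it just needs to finish by hour 20. Starting by 20 − 6 = hour 14 achieves that.
Coating feeds into final packaging (must start by hour 14); so coating must finish by hour 14 and therefore start by hour 12.
For heat treatment: coating (must start by hour 12); final packaging (must start by hour 14). The most restrictive is hour 12; with a 6-hour duration, heat treatment must start by hour 6.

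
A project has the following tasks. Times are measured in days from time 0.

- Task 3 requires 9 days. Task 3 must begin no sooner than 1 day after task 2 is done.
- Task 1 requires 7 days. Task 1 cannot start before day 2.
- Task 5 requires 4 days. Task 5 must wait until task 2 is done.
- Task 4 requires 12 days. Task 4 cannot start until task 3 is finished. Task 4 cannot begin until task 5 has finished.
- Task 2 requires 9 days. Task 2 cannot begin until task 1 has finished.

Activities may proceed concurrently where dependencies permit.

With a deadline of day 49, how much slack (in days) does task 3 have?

After its own release at day 2, task 1 can start at day 2 and finishes at day 9.
Task 2 cannot begin until task 1 (finishes day 9). It runs from day 9 to 9 + 9 = day 18.
Task 3 waits on task 2 (finishes day 18, plus 1-day gap → day 19), so it starts at day 19 and finishes at 19 + 9 = day 28.

Working backward from the deadline:
To finish by day 49, task 4 (duration 12) must start no later than day 37.
Task 3 must finish before task 4 (must start by day 37). With a 9-day duration, task 3 must start by 37 − 9 = day 28.
So task 3 can start as early as day 19 and as late as day 28, giving 28 − 19 = 9 days of slack.

9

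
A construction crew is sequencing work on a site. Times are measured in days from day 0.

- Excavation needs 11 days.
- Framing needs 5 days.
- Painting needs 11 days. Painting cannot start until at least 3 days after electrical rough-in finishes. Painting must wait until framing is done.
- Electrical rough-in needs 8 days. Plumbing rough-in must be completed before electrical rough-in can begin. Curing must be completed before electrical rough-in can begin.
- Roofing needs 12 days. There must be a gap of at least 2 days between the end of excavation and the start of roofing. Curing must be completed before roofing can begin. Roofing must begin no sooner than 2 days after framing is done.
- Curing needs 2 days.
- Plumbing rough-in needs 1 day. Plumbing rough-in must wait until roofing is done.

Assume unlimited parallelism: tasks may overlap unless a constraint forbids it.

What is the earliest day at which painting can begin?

37

Framing can start immediately at day 0; it finishes at day 5.
Curing can start immediately at day 0; it finishes at day 2.
Excavation has no prerequisites, so it starts at day 0 and finishes at day 11.
For roofing: excavation (finishes day 11, plus 2-day gap → day 13); curing (finishes day 2); framing (finishes day 5, plus 2-day gap → day 7). Taking the maximum gives a start of day 13, and it finishes at 13 + 12 = day 25.
Plumbing rough-in waits on roofing (finishes day 25), so it starts at day 25 and finishes at 25 + 1 = day 26.
Electrical rough-in cannot start until plumbing rough-in (finishes day 26); curing (finishes day 2). The controlling bound is day 26, so electrical rough-in finishes at 26 + 8 = day 34.
Painting waits on electrical rough-in (finishes day 34, plus 3-day gap → day 37); framing (finishes day 5). The latest of these is day 37, which is the earliest painting can start.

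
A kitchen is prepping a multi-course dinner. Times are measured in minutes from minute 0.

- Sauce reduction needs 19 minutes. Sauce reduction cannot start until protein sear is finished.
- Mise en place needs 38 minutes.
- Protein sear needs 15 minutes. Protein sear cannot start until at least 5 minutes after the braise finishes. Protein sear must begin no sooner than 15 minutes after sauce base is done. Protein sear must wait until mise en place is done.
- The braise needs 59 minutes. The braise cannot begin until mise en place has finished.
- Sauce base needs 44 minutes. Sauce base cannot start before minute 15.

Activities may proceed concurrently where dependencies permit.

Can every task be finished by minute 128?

No

Sauce base waits on its own release at minute 15, so it starts at minute 15 and finishes at 15 + 44 = minute 59.
Nothing blocks mise en place, so it runs from minute 0 to minute 38.
The braise waits on mise en place (finishes minute 38), so it starts at minute 38 and finishes at 38 + 59 = minute 97.
Protein sear has to wait for the braise (finishes minute 97, plus 5-minute gap → minute 102); sauce base (finishes minute 59, plus 15-minute gap → minute 74); mise en place (finishes minute 38). The latest of these is minute 102, so protein sear runs minute 102 to 102 + 15 = minute 117.
Sauce reduction cannot begin until protein sear (finishes minute 117). It runs from minute 117 to 117 + 19 = minute 136.
The earliest everything can be done is minute 136, which is after the deadline of 128, so it is not possible.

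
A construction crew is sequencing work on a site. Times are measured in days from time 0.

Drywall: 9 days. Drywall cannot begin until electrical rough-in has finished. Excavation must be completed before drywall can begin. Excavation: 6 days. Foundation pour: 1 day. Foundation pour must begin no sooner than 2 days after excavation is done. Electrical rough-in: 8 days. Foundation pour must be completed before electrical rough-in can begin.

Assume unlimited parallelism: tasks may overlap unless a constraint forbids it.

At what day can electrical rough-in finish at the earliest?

Nothing blocks excavation, so it runs from day 0 to day 6.
Foundation pour cannot begin until excavation (finishes day 6, plus 2-day gap → day 8). It runs from day 8 to 8 + 1 = day 9.
After foundation pour (finishes day 9), electrical rough-in can start at day 9 and finishes at day 17.

17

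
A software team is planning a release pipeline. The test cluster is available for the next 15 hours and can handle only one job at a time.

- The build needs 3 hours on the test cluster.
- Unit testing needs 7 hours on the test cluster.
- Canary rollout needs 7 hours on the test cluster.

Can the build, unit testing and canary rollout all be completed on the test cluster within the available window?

No

Running back to back, the jobs need 3 + 7 + 7 = 17 hours on the test cluster.
Since 17 > 15, they cannot all fit.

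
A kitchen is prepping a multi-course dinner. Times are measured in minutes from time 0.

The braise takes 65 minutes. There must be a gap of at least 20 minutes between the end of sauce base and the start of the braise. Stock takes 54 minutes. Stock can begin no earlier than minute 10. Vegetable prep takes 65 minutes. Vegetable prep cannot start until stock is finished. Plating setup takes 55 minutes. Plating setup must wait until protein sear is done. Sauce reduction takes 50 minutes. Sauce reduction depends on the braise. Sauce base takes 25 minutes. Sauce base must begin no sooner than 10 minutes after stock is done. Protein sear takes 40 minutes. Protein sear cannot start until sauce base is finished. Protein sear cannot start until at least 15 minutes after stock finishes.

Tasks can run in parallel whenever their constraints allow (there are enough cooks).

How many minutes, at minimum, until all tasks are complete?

Stock cannot begin until its own release at minute 10. It runs from minute 10 to 10 + 54 = minute 64.
Vegetable prep cannot begin until stock (finishes minute 64). It runs from minute 64 to 64 + 65 = minute 129.
Sauce base cannot begin until stock (finishes minute 64, plus 10-minute gap → minute 74). It runs from minute 74 to 74 + 25 = minute 99.
Protein sear needs all of sauce base (finishes minute 99); stock (finishes minute 64, plus 15-minute gap → minute 79). That puts its earliest start at minute 99; it finishes at 99 + 40 = minute 139.
Plating setup waits on protein sear (finishes minute 139), so it starts at minute 139 and finishes at 139 + 55 = minute 194.
The braise waits on sauce base (finishes minute 99, plus 20-minute gap → minute 119), so it starts at minute 119 and finishes at 119 + 65 = minute 184.
Sauce reduction cannot begin until the braise (finishes minute 184). It runs from minute 184 to 184 + 50 = minute 234.
All tasks are finished once the last one completes. Finish times: Stock at 64, Sauce base at 99, The braise at 184, Protein sear at 139, Vegetable prep at 129, Sauce reduction at 234, Plating setup at 194. The latest is minute 234.

234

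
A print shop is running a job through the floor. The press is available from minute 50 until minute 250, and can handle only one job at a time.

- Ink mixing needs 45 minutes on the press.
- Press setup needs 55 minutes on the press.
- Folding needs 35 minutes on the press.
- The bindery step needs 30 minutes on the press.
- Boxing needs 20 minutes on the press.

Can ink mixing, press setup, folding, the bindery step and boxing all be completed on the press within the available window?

The press window is 250 − 50 = 200 minutes.
Running back to back, the jobs need 45 + 55 + 35 + 30 + 20 = 185 minutes on the press.
Since 185 ≤ 200, they fit within the window.

Yes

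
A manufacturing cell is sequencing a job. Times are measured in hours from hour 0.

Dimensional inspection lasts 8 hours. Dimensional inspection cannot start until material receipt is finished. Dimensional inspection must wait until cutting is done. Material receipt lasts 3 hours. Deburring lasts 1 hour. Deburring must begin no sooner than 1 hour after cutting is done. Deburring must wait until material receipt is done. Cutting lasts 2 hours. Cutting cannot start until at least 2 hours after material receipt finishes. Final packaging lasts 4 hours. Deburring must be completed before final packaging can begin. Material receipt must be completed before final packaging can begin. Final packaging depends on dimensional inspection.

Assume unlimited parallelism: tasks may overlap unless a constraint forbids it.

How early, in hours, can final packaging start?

15

Nothing blocks material receipt, so it runs from hour 0 to hour 3.
Cutting waits on material receipt (finishes hour 3, plus 2-hour gap → hour 5), so it starts at hour 5 and finishes at 5 + 2 = hour 7.
Dimensional inspection has to wait for material receipt (finishes hour 3); cutting (finishes hour 7). The latest of these is hour 7, so dimensional inspection runs hour 7 to 7 + 8 = hour 15.
Deburring has to wait for cutting (finishes hour 7, plus 1-hour gap → hour 8); material receipt (finishes hour 3). The latest of these is hour 8, so deburring runs hour 8 to 8 + 1 = hour 9.
Final packaging waits on deburring (finishes hour 9); material receipt (finishes hour 3); dimensional inspection (finishes hour 15). The latest of these is hour 15, which is the earliest final packaging can start.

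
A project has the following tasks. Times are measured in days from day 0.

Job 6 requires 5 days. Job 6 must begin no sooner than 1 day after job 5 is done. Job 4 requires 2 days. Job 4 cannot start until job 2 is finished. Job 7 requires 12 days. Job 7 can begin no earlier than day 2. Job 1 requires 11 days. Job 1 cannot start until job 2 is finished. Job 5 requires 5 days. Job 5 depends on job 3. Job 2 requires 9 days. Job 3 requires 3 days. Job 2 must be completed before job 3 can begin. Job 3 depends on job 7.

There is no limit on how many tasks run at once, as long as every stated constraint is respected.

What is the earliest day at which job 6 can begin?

Job 7 waits on its own release at day 2, so it starts at day 2 and finishes at 2 + 12 = day 14.
Job 2 has no prerequisites, so it starts at day 0 and finishes at day 9.
Job 3 has to wait for job 2 (finishes day 9); job 7 (finishes day 14). The latest of these is day 14, so job 3 runs day 14 to 14 + 3 = day 17.
Job 5 cannot begin until job 3 (finishes day 17). It runs from day 17 to 17 + 5 = day 22.
Job 6 waits on job 5 (finishes day 22, plus 1-day gap → day 23), so the earliest it can start is day 23.

23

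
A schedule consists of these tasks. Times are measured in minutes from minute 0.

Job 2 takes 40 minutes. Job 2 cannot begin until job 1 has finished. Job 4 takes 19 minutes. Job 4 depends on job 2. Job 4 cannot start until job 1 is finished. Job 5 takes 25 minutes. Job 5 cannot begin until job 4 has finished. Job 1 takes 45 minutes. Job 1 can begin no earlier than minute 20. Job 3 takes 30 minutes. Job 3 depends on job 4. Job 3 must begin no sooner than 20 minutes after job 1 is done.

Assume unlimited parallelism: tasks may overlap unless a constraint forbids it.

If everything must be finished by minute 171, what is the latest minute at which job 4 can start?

To finish by minute 171, job 3 (duration 30) must start no later than minute 141.
Nothing follows job 5; the deadline of minute 171 is its only limit. It must start by 171 − 25 = minute 146.
Job 4 feeds job 3 (must start by minute 141); job 5 (must start by minute 146). Taking the minimum, job 4 must finish by minute 141 and start by 141 − 19 = minute 122.

122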